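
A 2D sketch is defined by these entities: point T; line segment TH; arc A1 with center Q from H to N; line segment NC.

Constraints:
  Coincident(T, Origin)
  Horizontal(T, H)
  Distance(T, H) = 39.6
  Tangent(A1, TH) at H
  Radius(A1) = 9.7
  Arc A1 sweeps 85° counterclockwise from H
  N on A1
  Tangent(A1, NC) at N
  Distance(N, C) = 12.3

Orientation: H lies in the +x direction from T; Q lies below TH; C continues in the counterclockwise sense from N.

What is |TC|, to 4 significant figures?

35.76

T is at the origin; T and H share the same y with |TH| = 39.6 and H on the +x side, so H = (39.60, 0.000). Since A1 is tangent to TH there, QH ⟂ TH, so Q = H + (0, -9.7) = (39.60, -9.700). On A1, H sits at bearing 90° from Q; an 85° counterclockwise sweep puts N at bearing 175°, so N = Q + 9.7·(cos 175°, sin 175°) = (29.94, -8.855). The tangent condition forces QN to be normal to NC, so NC runs along (−sin 175°, cos 175°); with |NC| = 12.3, C = (28.86, -21.11). Then |TC| = |C − T| = 35.76.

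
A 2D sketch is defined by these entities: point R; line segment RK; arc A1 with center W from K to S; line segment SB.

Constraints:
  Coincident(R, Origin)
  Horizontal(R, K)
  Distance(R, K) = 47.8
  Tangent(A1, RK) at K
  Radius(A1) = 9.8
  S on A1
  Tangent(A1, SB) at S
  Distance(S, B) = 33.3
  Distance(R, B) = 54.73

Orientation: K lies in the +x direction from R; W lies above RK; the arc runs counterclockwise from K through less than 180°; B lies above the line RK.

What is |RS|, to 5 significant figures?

57.735

Checks: |WS| = 9.800 ✓; ∠(WS, SB) = 90.00° ✓; |SB| = 33.30 ✓; |RB| = 54.73 ✓.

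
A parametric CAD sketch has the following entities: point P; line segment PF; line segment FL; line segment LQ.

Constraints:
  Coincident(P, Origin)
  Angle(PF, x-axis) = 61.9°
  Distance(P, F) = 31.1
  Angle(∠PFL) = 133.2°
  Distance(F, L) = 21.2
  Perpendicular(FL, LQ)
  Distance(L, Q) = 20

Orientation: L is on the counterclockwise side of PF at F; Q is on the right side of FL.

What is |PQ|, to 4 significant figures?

60.22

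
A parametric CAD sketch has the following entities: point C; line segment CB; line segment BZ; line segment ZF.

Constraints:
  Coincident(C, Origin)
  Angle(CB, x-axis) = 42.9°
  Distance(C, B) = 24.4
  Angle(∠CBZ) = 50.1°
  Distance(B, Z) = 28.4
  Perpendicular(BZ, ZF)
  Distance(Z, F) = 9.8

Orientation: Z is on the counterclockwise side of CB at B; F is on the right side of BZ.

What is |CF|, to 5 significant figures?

31.239

C is at the origin; CB runs at 42.9° with length 24.4, so B = 24.4·(cos 42.9°, sin 42.9°) = (17.874, 16.610). ∠CBZ = 50.1°, so BZ runs at 42.9° + (180° − 50.1°) = 172.80° from the x-axis; with |BZ| = 28.4, Z = B + 28.4·(cos 172.80°, sin 172.80°) = (-10.302, 20.169). BZ is perpendicular to ZF; with |ZF| = 9.8 on the right of BZ, F = Z + 9.8·(0.12533, 0.99211) = (-9.0737, 29.892). Then |CF| = |F − C| = 31.239.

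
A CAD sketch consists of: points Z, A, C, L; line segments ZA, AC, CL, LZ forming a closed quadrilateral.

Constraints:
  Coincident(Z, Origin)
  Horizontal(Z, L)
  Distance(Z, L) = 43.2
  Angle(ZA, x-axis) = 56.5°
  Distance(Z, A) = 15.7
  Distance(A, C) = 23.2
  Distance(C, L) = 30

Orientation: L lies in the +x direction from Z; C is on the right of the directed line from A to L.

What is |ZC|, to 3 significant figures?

17.4

Z is at the origin; ZL is horizontal with |ZL| = 43.2 and L in +x, so L = (43.2, 0). ZA runs at 56.5° with |ZA| = 15.7, so A = (8.67, 13.1). C is determined by |AC| = 23.2 and |CL| = 30.0 together: it lies at the intersection of circle(A, 23.2) and circle(L, 30.0). With |AL| = 36.9, the foot of the radical line on AL is 13.6 from A and the perpendicular offset is √(23.2² − 13.6²) = 18.8. Taking the right-of-AL solution: C = (14.7, -9.31).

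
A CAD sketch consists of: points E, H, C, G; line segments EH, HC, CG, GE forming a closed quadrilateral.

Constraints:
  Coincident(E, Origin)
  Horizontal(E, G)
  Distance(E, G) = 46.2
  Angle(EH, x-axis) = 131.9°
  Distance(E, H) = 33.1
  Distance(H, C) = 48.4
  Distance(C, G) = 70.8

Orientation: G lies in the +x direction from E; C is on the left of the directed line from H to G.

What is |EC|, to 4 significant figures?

61.67

Checks: E = (0.00, 0.00) ✓; |HC| = 48.40 ✓; |CG| = 70.80 ✓.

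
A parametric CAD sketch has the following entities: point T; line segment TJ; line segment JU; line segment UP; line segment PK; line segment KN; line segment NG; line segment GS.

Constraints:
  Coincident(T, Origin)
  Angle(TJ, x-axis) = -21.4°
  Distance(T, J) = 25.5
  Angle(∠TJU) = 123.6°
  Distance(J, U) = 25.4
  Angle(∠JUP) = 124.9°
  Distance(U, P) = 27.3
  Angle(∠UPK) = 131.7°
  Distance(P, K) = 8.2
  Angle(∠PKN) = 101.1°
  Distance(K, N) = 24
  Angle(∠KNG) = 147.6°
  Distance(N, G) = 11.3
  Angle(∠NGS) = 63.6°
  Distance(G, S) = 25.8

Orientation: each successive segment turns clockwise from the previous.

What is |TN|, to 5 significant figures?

30.368

T is at the origin; TJ runs at -21.4° with length 25.5, so J = (23.742, -9.3044). ∠TJU = 123.6° gives JU at -77.800° from the x-axis; with |JU| = 25.4, U = (29.110, -34.131). ∠JUP = 124.9° gives UP at -132.90° from the x-axis; with |UP| = 27.3, P = (10.526, -54.129). ∠UPK = 131.7° gives PK at 178.80° from the x-axis; with |PK| = 8.2, K = (2.3277, -53.957). ∠PKN = 101.1° gives KN at 99.900° from the x-axis; with |KN| = 24.0, N = (-1.7986, -30.315). Then |TN| = |N − T| = 30.368.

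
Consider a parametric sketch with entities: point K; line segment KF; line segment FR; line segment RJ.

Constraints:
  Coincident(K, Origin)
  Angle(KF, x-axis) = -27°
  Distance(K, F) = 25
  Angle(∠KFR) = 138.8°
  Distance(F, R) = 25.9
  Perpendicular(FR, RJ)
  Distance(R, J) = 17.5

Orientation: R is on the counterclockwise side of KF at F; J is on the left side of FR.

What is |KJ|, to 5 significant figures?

44.722

∠KFR = 138.8°, so FR runs at -27.0° + (180° − 138.8°) = 14.200° from the x-axis; with |FR| = 25.9, R = F + 25.9·(cos 14.200°, sin 14.200°) = (47.384, -4.9963). FR ⟂ RJ; with |RJ| = 17.5 on the left of FR, J = R + 17.5·(-0.24531, 0.96945) = (43.091, 11.969). Then |KJ| = |J − K| = 44.722.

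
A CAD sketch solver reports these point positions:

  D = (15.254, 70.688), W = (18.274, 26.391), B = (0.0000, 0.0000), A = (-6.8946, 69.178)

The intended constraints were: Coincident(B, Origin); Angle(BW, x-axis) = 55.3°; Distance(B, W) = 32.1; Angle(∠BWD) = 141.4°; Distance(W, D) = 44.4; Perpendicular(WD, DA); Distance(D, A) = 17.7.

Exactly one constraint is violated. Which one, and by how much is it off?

Distance(D, A) = 17.7 — off by 4.50.

B = (0.00, 0.00) ✓; BW at 55.30° ✓; |BW| = 32.10 ✓; ∠BWD = 141.4° ✓; |WD| = 44.40 ✓; ∠(WD, DA) = 90.00° ✓; |DA| = 22.20 ✗.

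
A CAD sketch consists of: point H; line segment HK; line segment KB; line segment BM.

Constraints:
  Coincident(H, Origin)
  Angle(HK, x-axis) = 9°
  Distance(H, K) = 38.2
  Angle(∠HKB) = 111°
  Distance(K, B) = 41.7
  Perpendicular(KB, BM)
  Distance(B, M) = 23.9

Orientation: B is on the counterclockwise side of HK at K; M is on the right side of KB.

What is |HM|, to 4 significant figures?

81.34

H is at the origin; HK runs at 9.0° with length 38.2, so K = 38.2·(cos 9.0°, sin 9.0°) = (37.73, 5.976). ∠HKB = 111.0°, so KB runs at 9.0° + (180° − 111.0°) = 78.00° from the x-axis; with |KB| = 41.7, B = K + 41.7·(cos 78.00°, sin 78.00°) = (46.40, 46.76). KB is perpendicular to BM; with |BM| = 23.9 on the right of KB, M = B + 23.9·(0.9781, -0.2079) = (69.78, 41.80). Then |HM| = |M − H| = 81.34.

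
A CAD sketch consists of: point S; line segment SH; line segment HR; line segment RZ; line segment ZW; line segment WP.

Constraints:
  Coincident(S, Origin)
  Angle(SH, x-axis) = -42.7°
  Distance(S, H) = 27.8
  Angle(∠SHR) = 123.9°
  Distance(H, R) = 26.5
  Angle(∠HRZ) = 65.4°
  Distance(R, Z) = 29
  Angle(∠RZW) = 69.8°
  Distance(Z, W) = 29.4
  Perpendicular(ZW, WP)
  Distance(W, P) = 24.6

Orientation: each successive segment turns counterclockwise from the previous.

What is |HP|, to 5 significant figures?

16.067

S is at the origin; SH runs at -42.7° with length 27.8, so H = (20.431, -18.853). ∠SHR = 123.9° gives HR at 13.400° from the x-axis; with |HR| = 26.5, R = (46.209, -12.712). ∠HRZ = 65.4° gives RZ at 128.00° from the x-axis; with |RZ| = 29.0, Z = (28.355, 10.141). ∠RZW = 69.8° gives ZW at -121.80° from the x-axis; with |ZW| = 29.4, W = (12.863, -14.846). ZW is perpendicular to WP, so WP runs at -31.800°; with |WP| = 24.6, P = (33.770, -27.809). Then |HP| = |P − H| = 16.067.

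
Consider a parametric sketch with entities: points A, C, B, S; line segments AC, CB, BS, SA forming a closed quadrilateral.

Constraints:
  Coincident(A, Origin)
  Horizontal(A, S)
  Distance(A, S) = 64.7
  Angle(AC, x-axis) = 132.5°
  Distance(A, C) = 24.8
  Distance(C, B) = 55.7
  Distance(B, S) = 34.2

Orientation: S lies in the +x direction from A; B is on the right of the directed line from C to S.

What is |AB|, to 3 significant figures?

33.0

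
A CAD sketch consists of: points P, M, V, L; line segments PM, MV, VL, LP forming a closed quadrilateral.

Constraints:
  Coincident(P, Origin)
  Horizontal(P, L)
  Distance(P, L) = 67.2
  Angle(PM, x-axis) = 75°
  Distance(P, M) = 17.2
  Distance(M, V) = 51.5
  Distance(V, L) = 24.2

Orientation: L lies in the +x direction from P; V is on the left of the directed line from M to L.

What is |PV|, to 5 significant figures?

59.673

Checks: |MV| = 51.50 ✓; |VL| = 24.20 ✓.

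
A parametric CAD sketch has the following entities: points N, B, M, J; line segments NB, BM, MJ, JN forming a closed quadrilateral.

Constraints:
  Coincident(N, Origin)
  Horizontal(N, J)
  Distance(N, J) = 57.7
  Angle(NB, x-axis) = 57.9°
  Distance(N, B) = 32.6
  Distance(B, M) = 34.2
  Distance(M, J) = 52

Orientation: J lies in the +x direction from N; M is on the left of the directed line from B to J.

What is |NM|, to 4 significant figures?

66.05

Checks: |BM| = 34.20 ✓; |MJ| = 52.00 ✓.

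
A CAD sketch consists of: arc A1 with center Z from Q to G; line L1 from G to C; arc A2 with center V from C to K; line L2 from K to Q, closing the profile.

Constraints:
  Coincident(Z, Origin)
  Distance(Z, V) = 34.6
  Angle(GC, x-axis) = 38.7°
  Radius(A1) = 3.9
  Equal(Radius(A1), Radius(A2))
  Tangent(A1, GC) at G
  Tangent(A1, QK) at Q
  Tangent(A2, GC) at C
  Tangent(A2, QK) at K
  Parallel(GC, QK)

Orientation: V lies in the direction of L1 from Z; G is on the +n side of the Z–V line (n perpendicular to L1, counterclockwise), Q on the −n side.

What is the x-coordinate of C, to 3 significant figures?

24.6

The slot axis is L1's direction at 38.7°, so u = (cos 38.7°, sin 38.7°) = (0.780, 0.625) and n = (−sin 38.7°, cos 38.7°) = (-0.625, 0.780). Z is at the origin and V lies 34.6 along u from Z, so V = 34.6·u = (27.0, 21.6). Tangency of A1 to both parallel lines with radius 3.9 puts G and Q at Z ± 3.9·n: G = (-2.44, 3.04), Q = (2.44, -3.04). Equal radii place C and K the same way about V: C = V + 3.9·n = (24.6, 24.7), K = V − 3.9·n = (29.4, 18.6). So C.x = 24.6.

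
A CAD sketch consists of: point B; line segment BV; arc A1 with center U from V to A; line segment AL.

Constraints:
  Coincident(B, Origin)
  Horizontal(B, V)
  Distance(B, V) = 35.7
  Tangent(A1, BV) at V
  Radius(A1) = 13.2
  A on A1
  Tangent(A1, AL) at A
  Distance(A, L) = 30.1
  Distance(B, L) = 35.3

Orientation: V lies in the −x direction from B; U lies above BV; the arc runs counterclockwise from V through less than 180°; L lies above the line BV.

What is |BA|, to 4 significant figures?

25.02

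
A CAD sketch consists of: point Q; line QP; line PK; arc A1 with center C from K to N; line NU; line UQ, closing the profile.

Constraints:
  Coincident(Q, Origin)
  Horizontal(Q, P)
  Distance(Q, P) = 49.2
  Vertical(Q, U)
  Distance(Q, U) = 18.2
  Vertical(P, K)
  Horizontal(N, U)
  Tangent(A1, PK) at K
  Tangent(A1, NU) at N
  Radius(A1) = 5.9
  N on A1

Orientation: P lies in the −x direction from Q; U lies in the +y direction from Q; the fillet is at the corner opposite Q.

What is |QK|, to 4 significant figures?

50.71

Q is at the origin; Q and P share the same y with |QP| = 49.2 and P on the −x side, so P = (-49.20, 0.000). Q and U share the same x with |QU| = 18.2 and U on the +y side, so U = (0.000, 18.20). The virtual corner opposite Q is at (-49.20, 18.20). Since A1 is tangent to PK there, CK ⟂ PK and A1 meets NU tangentially, so CN is at right angles to NU, with radius 5.9, so the center C sits 5.9 in from both sides at C = (-43.30, 12.30). That places the tangent points at K = (-49.20, 12.30) on PK and N = (-43.30, 18.20) on NU. Then |QK| = |K − Q| = 50.71.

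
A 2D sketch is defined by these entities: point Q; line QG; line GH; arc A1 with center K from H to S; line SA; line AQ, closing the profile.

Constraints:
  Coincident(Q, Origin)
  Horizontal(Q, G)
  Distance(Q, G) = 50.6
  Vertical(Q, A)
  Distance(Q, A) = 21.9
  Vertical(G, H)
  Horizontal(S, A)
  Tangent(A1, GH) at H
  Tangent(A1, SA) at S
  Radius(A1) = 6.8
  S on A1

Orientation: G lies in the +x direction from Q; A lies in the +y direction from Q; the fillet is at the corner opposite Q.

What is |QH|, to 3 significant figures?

52.8

The virtual corner opposite Q is at (50.6, 21.9). Since A1 is tangent to GH there, KH ⟂ GH and since A1 is tangent to SA there, KS ⟂ SA, with radius 6.8, so the center K sits 6.8 in from both sides at K = (43.8, 15.1). That places the tangent points at H = (50.6, 15.1) on GH and S = (43.8, 21.9) on SA. Then |QH| = |H − Q| = 52.8.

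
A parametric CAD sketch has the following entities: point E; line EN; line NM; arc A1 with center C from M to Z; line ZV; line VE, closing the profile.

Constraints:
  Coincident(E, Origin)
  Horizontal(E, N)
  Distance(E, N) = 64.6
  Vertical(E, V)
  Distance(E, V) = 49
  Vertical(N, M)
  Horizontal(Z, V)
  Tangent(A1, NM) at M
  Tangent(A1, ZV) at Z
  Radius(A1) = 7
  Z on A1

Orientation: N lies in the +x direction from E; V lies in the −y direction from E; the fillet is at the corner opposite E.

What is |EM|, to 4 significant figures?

77.05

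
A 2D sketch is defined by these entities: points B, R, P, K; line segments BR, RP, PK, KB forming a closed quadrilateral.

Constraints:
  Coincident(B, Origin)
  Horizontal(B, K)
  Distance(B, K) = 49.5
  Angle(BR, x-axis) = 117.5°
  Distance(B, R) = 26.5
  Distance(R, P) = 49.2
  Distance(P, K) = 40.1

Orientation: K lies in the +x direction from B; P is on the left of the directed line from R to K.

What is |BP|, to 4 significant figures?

51.18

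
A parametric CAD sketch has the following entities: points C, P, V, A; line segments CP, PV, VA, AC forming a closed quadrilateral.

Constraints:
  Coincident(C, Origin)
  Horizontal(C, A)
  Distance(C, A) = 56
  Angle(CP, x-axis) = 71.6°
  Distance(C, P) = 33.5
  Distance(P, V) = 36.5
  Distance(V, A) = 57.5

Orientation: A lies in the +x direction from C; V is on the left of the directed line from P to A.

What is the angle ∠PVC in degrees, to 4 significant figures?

15.46°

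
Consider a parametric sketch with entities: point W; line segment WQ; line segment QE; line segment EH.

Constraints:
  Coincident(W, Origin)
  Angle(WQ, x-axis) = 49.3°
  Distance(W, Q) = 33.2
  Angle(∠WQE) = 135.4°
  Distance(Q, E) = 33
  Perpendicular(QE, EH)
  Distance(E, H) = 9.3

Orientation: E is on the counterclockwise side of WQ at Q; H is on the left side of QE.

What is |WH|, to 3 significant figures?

58.3

W is at the origin; WQ runs at 49.3° with length 33.2, so Q = 33.2·(cos 49.3°, sin 49.3°) = (21.6, 25.2). ∠WQE = 135.4°, so QE runs at 49.3° + (180° − 135.4°) = 93.9° from the x-axis; with |QE| = 33.0, E = Q + 33.0·(cos 93.9°, sin 93.9°) = (19.4, 58.1). QE is perpendicular to EH; with |EH| = 9.3 on the left of QE, H = E + 9.3·(-0.998, -0.0680) = (10.1, 57.5). Then |WH| = |H − W| = 58.3.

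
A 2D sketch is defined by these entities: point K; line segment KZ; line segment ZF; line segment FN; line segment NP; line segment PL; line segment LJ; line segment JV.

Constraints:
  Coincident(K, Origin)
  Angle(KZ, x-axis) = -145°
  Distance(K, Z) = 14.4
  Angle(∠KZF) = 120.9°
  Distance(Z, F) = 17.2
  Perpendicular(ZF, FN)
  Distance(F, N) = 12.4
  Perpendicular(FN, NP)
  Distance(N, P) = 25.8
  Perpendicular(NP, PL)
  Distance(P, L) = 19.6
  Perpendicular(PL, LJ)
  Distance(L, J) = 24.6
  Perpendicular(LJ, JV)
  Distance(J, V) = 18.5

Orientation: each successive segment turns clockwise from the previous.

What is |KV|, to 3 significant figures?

23.4

K is at the origin; KZ runs at -145.0° with length 14.4, so Z = (-11.8, -8.26). ∠KZF = 120.9° gives ZF at 156° from the x-axis; with |ZF| = 17.2, F = (-27.5, -1.24). ZF is perpendicular to FN, so FN runs at 65.9°; with |FN| = 12.4, N = (-22.4, 10.1). FN ⟂ NP, so NP runs at -24.1°; with |NP| = 25.8, P = (1.12, -0.452). NP ⟂ PL, so PL runs at -114°; with |PL| = 19.6, L = (-6.89, -18.3). PL ⟂ LJ, so LJ runs at 156°; with |LJ| = 24.6, J = (-29.3, -8.30). The perpendicularity gives JV at right angles to LJ, so JV runs at 65.9°; with |JV| = 18.5, V = (-21.8, 8.59). Then |KV| = |V − K| = 23.4.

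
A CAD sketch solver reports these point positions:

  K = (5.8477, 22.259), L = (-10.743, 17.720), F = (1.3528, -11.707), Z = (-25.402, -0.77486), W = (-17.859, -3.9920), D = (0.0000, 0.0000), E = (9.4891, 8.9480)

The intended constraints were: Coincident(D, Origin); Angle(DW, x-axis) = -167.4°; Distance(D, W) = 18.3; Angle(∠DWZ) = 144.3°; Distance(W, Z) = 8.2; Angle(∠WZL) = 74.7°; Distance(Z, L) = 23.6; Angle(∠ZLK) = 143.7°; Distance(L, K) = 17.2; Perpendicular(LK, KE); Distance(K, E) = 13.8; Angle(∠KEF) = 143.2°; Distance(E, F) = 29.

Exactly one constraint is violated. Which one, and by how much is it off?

Distance(E, F) = 29 — off by 6.80.

D = (0.00, 0.00) ✓; DW at -167.4° ✓; |DW| = 18.30 ✓; ∠DWZ = 144.3° ✓; |WZ| = 8.200 ✓; ∠WZL = 74.70° ✓; |ZL| = 23.60 ✓; ∠ZLK = 143.7° ✓; |LK| = 17.20 ✓; ∠(LK, KE) = 90.00° ✓; |KE| = 13.80 ✓; ∠KEF = 143.2° ✓; |EF| = 22.20 ✗.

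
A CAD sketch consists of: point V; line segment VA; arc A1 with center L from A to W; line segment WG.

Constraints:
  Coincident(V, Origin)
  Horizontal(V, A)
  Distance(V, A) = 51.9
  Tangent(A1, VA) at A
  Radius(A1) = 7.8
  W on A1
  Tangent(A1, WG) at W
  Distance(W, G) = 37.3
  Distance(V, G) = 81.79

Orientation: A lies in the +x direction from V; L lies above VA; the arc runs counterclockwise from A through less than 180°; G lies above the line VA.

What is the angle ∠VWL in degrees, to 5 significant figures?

23.204°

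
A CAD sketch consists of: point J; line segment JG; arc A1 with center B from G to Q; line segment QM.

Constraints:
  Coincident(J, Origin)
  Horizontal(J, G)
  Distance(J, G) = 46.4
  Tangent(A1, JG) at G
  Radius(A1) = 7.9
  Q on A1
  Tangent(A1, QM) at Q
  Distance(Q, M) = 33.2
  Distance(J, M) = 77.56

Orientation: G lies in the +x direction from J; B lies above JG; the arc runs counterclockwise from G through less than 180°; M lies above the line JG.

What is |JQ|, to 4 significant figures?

53.22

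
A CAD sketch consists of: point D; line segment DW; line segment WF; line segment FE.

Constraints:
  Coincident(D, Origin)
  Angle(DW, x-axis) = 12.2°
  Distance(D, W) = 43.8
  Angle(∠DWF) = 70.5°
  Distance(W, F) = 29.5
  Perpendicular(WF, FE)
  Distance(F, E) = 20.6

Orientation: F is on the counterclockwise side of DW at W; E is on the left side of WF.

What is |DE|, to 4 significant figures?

25.48

D is at the origin; DW runs at 12.2° with length 43.8, so W = 43.8·(cos 12.2°, sin 12.2°) = (42.81, 9.256). ∠DWF = 70.5°, so WF runs at 12.2° + (180° − 70.5°) = 121.7° from the x-axis; with |WF| = 29.5, F = W + 29.5·(cos 121.7°, sin 121.7°) = (27.31, 34.35). The perpendicularity gives FE at right angles to WF; with |FE| = 20.6 on the left of WF, E = F + 20.6·(-0.8508, -0.5255) = (9.783, 23.53). Then |DE| = |E − D| = 25.48.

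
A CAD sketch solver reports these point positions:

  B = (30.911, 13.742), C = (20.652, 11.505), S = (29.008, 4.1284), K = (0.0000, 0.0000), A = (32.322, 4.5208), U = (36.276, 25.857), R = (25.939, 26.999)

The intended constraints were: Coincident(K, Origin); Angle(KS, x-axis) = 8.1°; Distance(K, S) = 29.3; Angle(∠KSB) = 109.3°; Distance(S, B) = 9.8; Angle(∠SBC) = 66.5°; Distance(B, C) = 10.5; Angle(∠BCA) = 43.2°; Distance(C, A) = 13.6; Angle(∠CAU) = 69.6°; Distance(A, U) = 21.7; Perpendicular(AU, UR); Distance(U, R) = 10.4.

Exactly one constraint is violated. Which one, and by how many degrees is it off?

Perpendicular(AU, UR) — off by 4.19°.

K = (0.00, 0.00) ✓; KS at 8.100° ✓; |KS| = 29.30 ✓; ∠KSB = 109.3° ✓; |SB| = 9.800 ✓; ∠SBC = 66.50° ✓; |BC| = 10.50 ✓; ∠BCA = 43.20° ✓; |CA| = 13.60 ✓; ∠CAU = 69.60° ✓; |AU| = 21.70 ✓; ∠(AU, UR) = 94.19° ✗; |UR| = 10.40 ✓.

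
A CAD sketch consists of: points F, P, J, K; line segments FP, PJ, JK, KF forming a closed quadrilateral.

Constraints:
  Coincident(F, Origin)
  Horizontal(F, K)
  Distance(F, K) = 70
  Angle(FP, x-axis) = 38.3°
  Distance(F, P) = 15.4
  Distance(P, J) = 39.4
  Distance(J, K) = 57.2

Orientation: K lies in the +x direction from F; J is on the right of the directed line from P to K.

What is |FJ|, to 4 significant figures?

35.53

F is at the origin; FK is horizontal with |FK| = 70.0 and K in +x, so K = (70.0, 0). FP runs at 38.3° with |FP| = 15.4, so P = (12.09, 9.545). J is determined by |PJ| = 39.4 and |JK| = 57.2 together: it lies at the intersection of circle(P, 39.4) and circle(K, 57.2). With |PK| = 58.70, the foot of the radical line on PK is 14.70 from P and the perpendicular offset is √(39.4² − 14.70²) = 36.55. Taking the right-of-PK solution: J = (20.65, -28.91).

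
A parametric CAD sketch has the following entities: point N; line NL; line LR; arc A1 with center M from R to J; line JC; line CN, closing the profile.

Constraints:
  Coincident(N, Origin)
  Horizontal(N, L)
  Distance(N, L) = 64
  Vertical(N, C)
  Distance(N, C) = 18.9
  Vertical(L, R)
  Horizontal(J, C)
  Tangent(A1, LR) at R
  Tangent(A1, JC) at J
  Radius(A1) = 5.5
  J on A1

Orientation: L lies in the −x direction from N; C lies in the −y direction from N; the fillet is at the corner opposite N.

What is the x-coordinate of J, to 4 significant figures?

-58.50

The virtual corner opposite N is at (-64.00, -18.90). The tangent condition forces MR to be normal to LR and A1 meets JC tangentially, so MJ is at right angles to JC, with radius 5.5, so the center M sits 5.5 in from both sides at M = (-58.50, -13.40). That places the tangent points at R = (-64.00, -13.40) on LR and J = (-58.50, -18.90) on JC. So J.x = -58.50.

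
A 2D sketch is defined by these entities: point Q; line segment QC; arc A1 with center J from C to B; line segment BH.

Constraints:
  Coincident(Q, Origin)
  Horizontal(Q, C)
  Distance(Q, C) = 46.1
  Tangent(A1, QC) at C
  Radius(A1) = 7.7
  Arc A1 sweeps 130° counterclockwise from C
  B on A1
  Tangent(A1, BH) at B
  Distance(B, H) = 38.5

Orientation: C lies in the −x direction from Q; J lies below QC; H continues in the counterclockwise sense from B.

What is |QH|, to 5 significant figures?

50.186

Q is at the origin; Q and C share the same y with |QC| = 46.1 and C on the −x side, so C = (-46.100, 0.0000). Tangency of A1 to QC means the radius JC is perpendicular to QC, so J = C + (0, -7.7) = (-46.100, -7.7000). On A1, C sits at bearing 90° from J; a 130° counterclockwise sweep puts B at bearing 220°, so B = J + 7.7·(cos 220°, sin 220°) = (-51.999, -12.649). Since A1 is tangent to BH there, JB ⟂ BH, so BH runs along (−sin 220°, cos 220°); with |BH| = 38.5, H = (-27.251, -42.142). Then |QH| = |H − Q| = 50.186.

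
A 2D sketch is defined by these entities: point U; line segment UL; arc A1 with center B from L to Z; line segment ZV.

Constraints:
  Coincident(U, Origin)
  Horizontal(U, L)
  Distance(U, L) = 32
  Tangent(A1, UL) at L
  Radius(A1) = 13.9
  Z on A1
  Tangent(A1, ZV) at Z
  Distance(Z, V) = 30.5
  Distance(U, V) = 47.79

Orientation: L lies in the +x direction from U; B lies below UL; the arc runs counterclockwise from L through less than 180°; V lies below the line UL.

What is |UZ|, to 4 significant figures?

22.77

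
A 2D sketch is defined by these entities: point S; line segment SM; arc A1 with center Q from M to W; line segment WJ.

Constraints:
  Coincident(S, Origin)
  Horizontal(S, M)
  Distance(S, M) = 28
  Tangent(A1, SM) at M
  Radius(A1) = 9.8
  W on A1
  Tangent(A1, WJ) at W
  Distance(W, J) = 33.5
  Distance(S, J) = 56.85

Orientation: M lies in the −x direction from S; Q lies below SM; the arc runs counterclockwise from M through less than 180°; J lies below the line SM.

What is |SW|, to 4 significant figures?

39.15

Checks: |QW| = 9.800 ✓; ∠(QW, WJ) = 90.00° ✓; |WJ| = 33.50 ✓; |SJ| = 56.85 ✓.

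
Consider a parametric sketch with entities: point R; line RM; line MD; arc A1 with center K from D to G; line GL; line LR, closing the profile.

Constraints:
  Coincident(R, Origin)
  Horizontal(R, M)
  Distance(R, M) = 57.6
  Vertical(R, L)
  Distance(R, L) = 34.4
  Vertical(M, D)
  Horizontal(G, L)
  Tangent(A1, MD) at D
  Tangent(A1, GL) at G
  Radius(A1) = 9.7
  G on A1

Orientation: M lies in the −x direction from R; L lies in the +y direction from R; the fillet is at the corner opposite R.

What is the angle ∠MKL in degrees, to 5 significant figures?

122.89°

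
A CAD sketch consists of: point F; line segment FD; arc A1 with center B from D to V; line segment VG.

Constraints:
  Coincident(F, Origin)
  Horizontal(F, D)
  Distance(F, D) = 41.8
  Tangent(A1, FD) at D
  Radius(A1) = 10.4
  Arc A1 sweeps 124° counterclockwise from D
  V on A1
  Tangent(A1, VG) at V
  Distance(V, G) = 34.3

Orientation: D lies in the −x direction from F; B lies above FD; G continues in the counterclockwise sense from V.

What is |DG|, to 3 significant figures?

45.9

F is at the origin; F and D share the same y with |FD| = 41.8 and D on the −x side, so D = (-41.8, 0.00). Since A1 is tangent to FD there, BD ⟂ FD, so B = D + (0, 10.4) = (-41.8, 10.4). On A1, D sits at bearing -90° from B; a 124° counterclockwise sweep puts V at bearing 34°, so V = B + 10.4·(cos 34°, sin 34°) = (-33.2, 16.2). The tangent condition forces BV to be normal to VG, so VG runs along (−sin 34°, cos 34°); with |VG| = 34.3, G = (-52.4, 44.7). Then |DG| = |G − D| = 45.9.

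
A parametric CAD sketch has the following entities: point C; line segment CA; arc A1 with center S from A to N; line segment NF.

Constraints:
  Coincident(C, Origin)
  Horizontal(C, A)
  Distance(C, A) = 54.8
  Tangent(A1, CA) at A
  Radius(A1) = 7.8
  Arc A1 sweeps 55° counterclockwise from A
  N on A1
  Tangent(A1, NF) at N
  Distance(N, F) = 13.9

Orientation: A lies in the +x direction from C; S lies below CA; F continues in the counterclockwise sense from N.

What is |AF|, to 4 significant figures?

20.56

C is at the origin; C and A share the same y with |CA| = 54.8 and A on the +x side, so A = (54.80, 0.000). Tangency of A1 to CA means the radius SA is perpendicular to CA, so S = A + (0, -7.8) = (54.80, -7.800). On A1, A sits at bearing 90° from S; a 55° counterclockwise sweep puts N at bearing 145°, so N = S + 7.8·(cos 145°, sin 145°) = (48.41, -3.326). Tangency of A1 to NF means the radius SN is perpendicular to NF, so NF runs along (−sin 145°, cos 145°); with |NF| = 13.9, F = (40.44, -14.71). Then |AF| = |F − A| = 20.56.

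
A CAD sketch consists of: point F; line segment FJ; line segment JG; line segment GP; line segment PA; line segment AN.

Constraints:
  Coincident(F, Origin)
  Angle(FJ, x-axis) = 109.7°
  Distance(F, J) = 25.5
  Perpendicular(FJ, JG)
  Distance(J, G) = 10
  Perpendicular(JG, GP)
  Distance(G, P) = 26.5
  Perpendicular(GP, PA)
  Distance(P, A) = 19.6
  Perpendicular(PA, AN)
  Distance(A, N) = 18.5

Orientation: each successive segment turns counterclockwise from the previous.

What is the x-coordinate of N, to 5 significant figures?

3.1390

The perpendicularity gives PA at right angles to GP, so PA runs at 19.700°; with |PA| = 19.6, A = (9.3752, 2.2946). PA ⟂ AN, so AN runs at 109.70°; with |AN| = 18.5, N = (3.1390, 19.712). So N.x = 3.1390.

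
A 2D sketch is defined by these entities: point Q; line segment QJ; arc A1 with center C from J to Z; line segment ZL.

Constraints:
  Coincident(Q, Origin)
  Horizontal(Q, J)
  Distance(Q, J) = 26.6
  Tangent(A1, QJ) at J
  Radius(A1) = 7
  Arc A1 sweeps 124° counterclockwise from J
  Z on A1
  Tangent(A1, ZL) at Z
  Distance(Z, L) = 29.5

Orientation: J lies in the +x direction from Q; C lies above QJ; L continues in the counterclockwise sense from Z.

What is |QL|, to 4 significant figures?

38.78

Q is at the origin; QJ is horizontal with |QJ| = 26.6 and J on the +x side, so J = (26.60, 0.000). The tangent condition forces CJ to be normal to QJ, so C = J + (0, 7) = (26.60, 7.000). On A1, J sits at bearing -90° from C; a 124° counterclockwise sweep puts Z at bearing 34°, so Z = C + 7.0·(cos 34°, sin 34°) = (32.40, 10.91). Tangency of A1 to ZL means the radius CZ is perpendicular to ZL, so ZL runs along (−sin 34°, cos 34°); with |ZL| = 29.5, L = (15.91, 35.37). Then |QL| = |L − Q| = 38.78.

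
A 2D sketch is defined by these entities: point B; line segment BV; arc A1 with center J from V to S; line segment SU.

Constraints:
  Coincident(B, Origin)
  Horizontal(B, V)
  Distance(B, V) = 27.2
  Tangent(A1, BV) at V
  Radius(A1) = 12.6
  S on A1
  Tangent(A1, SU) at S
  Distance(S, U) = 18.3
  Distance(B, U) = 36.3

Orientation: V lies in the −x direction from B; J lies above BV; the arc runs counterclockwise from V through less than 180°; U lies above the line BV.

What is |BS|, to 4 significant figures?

20.30

Checks: |JS| = 12.60 ✓; ∠(JS, SU) = 90.00° ✓; |SU| = 18.30 ✓; |BU| = 36.30 ✓.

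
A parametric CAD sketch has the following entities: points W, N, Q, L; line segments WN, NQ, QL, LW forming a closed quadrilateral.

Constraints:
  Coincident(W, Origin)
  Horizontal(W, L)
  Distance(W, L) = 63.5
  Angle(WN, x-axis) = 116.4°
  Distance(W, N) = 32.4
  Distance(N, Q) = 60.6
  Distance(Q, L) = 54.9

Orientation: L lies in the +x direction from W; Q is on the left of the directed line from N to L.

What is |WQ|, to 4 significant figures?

65.91

W is at the origin; WL is horizontal with |WL| = 63.5 and L in +x, so L = (63.5, 0). WN runs at 116.4° with |WN| = 32.4, so N = (-14.41, 29.02). Q is determined by |NQ| = 60.6 and |QL| = 54.9 together: it lies at the intersection of circle(N, 60.6) and circle(L, 54.9). With |NL| = 83.14, the foot of the radical line on NL is 45.53 from N and the perpendicular offset is √(60.6² − 45.53²) = 40.00. Taking the left-of-NL solution: Q = (42.22, 50.61).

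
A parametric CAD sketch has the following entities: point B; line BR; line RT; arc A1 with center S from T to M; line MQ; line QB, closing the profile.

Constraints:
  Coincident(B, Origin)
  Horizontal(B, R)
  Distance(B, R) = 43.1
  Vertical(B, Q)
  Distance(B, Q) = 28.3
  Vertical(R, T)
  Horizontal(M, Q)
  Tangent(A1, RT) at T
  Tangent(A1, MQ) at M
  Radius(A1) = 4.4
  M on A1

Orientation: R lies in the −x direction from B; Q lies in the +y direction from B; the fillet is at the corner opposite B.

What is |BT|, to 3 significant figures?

49.3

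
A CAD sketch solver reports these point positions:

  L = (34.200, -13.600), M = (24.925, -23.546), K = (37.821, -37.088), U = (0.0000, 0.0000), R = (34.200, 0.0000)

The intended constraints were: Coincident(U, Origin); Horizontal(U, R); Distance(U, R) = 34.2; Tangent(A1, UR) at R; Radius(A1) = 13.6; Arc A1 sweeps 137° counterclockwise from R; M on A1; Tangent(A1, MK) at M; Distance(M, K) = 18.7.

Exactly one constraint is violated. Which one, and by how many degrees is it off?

Tangent(A1, MK) at M — off by 3.40°.

U = (0.00, 0.00) ✓; U.y = 0.00, R.y = 0.00 ✓; |UR| = 34.20 ✓; ∠(LR, RU) = 90.00° ✓; |LR| = 13.60 ✓; bearing(L→M) − bearing(L→R) = 137.0° ✓; |LM| = 13.60 ✓; ∠(LM, MK) = 93.40° ✗; |MK| = 18.70 ✓.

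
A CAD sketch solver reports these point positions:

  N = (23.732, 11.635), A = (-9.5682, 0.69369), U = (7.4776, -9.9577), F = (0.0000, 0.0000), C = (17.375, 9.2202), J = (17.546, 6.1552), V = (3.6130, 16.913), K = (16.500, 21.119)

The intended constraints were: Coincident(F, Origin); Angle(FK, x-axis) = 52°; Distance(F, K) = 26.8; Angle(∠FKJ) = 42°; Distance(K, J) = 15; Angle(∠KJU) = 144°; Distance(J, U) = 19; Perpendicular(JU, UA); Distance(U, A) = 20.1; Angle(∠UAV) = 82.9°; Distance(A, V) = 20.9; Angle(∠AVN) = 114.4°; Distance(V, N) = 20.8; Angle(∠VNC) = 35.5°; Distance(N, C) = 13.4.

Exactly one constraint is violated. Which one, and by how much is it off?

Distance(N, C) = 13.4 — off by 6.60.

F = (0.00, 0.00) ✓; FK at 52.00° ✓; |FK| = 26.80 ✓; ∠FKJ = 42.00° ✓; |KJ| = 15.00 ✓; ∠KJU = 144.0° ✓; |JU| = 19.00 ✓; ∠(JU, UA) = 90.00° ✓; |UA| = 20.10 ✓; ∠UAV = 82.90° ✓; |AV| = 20.90 ✓; ∠AVN = 114.4° ✓; |VN| = 20.80 ✓; ∠VNC = 35.50° ✓; |NC| = 6.800 ✗.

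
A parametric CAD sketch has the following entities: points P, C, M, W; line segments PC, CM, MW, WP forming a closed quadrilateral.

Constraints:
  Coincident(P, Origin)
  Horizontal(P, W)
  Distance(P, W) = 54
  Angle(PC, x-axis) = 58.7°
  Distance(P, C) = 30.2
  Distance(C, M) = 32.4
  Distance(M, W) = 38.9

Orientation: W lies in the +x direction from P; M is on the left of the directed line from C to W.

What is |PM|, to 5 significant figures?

59.442

P is at the origin; P and W share the same y with |PW| = 54.0 and W in +x, so W = (54.0, 0). PC runs at 58.7° with |PC| = 30.2, so C = (15.689, 25.805). M is determined by |CM| = 32.4 and |MW| = 38.9 together: it lies at the intersection of circle(C, 32.4) and circle(W, 38.9). With |CW| = 46.191, the foot of the radical line on CW is 18.079 from C and the perpendicular offset is √(32.4² − 18.079²) = 26.887. Taking the left-of-CW solution: M = (45.705, 38.005).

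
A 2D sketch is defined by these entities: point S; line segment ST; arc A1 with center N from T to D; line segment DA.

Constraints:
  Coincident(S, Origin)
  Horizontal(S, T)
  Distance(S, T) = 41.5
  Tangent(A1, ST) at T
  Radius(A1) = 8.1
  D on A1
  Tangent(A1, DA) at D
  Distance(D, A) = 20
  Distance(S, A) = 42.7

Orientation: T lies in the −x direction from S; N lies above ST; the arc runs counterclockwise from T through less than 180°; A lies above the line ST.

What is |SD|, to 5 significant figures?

34.291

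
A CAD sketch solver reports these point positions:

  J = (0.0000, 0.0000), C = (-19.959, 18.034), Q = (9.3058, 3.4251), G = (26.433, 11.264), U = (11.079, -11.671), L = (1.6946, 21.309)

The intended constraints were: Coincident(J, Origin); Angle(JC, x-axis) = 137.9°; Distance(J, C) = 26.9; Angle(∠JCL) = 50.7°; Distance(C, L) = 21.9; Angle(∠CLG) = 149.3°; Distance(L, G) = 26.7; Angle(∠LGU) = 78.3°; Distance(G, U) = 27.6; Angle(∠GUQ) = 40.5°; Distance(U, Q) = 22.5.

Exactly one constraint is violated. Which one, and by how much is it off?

Distance(U, Q) = 22.5 — off by 7.30.

J = (0.00, 0.00) ✓; JC at 137.9° ✓; |JC| = 26.90 ✓; ∠JCL = 50.70° ✓; |CL| = 21.90 ✓; ∠CLG = 149.3° ✓; |LG| = 26.70 ✓; ∠LGU = 78.30° ✓; |GU| = 27.60 ✓; ∠GUQ = 40.50° ✓; |UQ| = 15.20 ✗.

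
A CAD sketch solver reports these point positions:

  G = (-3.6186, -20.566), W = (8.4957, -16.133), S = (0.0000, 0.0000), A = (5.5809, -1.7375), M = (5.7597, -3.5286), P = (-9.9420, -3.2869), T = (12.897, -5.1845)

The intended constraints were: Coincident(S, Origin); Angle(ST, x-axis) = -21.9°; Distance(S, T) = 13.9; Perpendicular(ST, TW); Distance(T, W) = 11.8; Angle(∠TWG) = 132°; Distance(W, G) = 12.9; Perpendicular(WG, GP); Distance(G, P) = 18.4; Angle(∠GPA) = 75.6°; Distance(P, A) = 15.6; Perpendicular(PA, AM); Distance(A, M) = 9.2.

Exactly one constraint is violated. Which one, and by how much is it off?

Distance(A, M) = 9.2 — off by 7.40.

S = (0.00, 0.00) ✓; ST at -21.90° ✓; |ST| = 13.90 ✓; ∠(ST, TW) = 90.00° ✓; |TW| = 11.80 ✓; ∠TWG = 132.0° ✓; |WG| = 12.90 ✓; ∠(WG, GP) = 90.00° ✓; |GP| = 18.40 ✓; ∠GPA = 75.60° ✓; |PA| = 15.60 ✓; ∠(PA, AM) = 90.00° ✓; |AM| = 1.800 ✗.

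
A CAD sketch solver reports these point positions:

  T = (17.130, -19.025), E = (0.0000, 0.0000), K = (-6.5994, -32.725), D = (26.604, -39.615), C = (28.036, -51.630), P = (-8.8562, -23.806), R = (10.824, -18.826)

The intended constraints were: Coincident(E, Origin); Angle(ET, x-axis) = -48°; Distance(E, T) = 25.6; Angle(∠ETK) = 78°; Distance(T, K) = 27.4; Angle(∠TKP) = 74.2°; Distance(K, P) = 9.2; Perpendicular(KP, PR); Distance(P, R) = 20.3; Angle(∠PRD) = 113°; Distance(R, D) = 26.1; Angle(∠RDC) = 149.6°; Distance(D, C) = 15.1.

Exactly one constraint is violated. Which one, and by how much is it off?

Distance(D, C) = 15.1 — off by 3.00.

E = (0.00, 0.00) ✓; ET at -48.00° ✓; |ET| = 25.60 ✓; ∠ETK = 78.00° ✓; |TK| = 27.40 ✓; ∠TKP = 74.20° ✓; |KP| = 9.200 ✓; ∠(KP, PR) = 90.00° ✓; |PR| = 20.30 ✓; ∠PRD = 113.0° ✓; |RD| = 26.10 ✓; ∠RDC = 149.6° ✓; |DC| = 12.10 ✗.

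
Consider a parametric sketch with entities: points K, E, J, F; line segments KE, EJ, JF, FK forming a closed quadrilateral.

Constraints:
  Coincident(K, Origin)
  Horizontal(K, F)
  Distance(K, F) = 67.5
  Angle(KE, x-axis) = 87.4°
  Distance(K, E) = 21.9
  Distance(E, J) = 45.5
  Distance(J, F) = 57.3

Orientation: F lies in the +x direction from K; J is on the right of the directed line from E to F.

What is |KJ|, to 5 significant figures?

25.970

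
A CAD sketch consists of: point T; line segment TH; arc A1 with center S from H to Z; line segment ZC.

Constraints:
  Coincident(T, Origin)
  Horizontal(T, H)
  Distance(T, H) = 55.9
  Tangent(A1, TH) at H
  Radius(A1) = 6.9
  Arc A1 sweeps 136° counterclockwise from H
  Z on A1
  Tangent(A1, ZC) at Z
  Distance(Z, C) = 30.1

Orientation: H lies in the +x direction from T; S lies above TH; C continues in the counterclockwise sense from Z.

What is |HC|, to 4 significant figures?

36.85

T is at the origin; T and H share the same y with |TH| = 55.9 and H on the +x side, so H = (55.90, 0.000). A1 meets TH tangentially, so SH is at right angles to TH, so S = H + (0, 6.9) = (55.90, 6.900). On A1, H sits at bearing -90° from S; a 136° counterclockwise sweep puts Z at bearing 46°, so Z = S + 6.9·(cos 46°, sin 46°) = (60.69, 11.86). A1 meets ZC tangentially, so SZ is at right angles to ZC, so ZC runs along (−sin 46°, cos 46°); with |ZC| = 30.1, C = (39.04, 32.77). Then |HC| = |C − H| = 36.85.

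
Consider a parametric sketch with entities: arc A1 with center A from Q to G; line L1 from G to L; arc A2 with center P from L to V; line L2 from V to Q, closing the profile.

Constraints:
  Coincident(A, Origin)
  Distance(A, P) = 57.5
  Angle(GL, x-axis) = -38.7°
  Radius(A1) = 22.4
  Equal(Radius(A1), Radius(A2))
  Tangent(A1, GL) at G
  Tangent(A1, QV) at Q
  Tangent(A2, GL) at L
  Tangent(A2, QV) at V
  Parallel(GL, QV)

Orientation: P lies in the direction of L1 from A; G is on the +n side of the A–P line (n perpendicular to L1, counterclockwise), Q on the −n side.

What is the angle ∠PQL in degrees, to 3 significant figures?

16.6°

The slot axis is L1's direction at -38.7°, so u = (cos -38.7°, sin -38.7°) = (0.780, -0.625) and n = (−sin -38.7°, cos -38.7°) = (0.625, 0.780). A is at the origin and P lies 57.5 along u from A, so P = 57.5·u = (44.9, -36.0). Tangency of A1 to both parallel lines with radius 22.4 puts G and Q at A ± 22.4·n: G = (14.0, 17.5), Q = (-14.0, -17.5). Equal radii place L and V the same way about P: L = P + 22.4·n = (58.9, -18.5), V = P − 22.4·n = (30.9, -53.4). Then cos ∠PQL = QP·QL / (|QP||QL|), giving 16.6°.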